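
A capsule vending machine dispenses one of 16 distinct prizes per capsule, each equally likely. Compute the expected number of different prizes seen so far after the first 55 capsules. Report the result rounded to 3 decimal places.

15.540

For each prize, P(seen in 55 capsules) = 1 - (15/16)^55 = 0.9713.
By linearity of expectation, E[distinct seen] = 16·(1 - (15/16)^55) = 15.5402.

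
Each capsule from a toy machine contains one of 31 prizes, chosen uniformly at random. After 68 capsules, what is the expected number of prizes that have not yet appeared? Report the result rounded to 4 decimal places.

For each prize, P(unseen after 68) = (30/31)^68 = 0.10756.
By linearity of expectation, E[unseen] = 31·(30/31)^68 = 3.33435.

3.3344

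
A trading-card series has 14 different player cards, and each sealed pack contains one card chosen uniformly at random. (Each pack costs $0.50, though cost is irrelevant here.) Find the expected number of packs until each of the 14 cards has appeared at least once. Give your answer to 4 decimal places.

Split into phases: going from k distinct to k+1 distinct takes on average 14/(14-k) packs.
E[T] = 14/14 + 14/13 + 14/12 + ... + 14/2 + 14/1 = 14·H_{14}.
H_{14} = 3.25156, so E[T] = 45.52187.

45.5219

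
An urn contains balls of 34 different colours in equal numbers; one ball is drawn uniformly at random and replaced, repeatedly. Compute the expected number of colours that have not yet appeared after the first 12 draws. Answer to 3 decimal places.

For each colour, P(unseen after 12) = (33/34)^12 = 0.6989.
By linearity of expectation, E[unseen] = 34·(33/34)^12 = 23.7629.

23.763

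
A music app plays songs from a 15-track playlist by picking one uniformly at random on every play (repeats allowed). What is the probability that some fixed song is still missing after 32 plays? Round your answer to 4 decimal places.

Each play misses the fixed song with probability (15-1)/15 = 14/15, independently.
P(still missing after 32) = (14/15)^32 = 0.10995.

0.1099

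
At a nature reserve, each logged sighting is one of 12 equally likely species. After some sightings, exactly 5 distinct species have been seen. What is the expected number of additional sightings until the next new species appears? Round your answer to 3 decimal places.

The number of sightings until the next new species is geometric with success probability 7/12, so its mean is 12/7.
E = 12/7 = 1.7143.

1.714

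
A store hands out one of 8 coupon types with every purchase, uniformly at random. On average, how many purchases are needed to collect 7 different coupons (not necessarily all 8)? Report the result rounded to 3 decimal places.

13.743

With k distinct coupons already seen, the next new one arrives after an expected 8/(8-k) purchases.
Sum over k = 0,...,6: E = 8/8 + 8/7 + 8/6 + ... + 8/3 + 8/2 = 13.7429.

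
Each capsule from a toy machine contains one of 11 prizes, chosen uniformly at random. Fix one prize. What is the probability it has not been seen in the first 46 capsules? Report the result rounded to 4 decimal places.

Each capsule misses the fixed prize with probability (11-1)/11 = 10/11, independently.
P(still missing after 46) = (10/11)^46 = 0.01247.

0.0125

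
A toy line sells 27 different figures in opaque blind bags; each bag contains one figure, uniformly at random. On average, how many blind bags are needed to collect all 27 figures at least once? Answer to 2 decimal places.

105.07

The wait to go from k to k+1 distinct figures is geometric with mean 27/(27-k).
E[T] = 27/27 + 27/26 + 27/25 + ... + 27/2 + 27/1 = 27·H_{27}.
H_{27} = 3.891, so E[T] = 105.069.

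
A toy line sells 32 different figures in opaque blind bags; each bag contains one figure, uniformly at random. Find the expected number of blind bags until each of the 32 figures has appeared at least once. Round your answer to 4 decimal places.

The wait to go from k to k+1 distinct figures is geometric with mean 32/(32-k).
E[T] = 32/32 + 32/31 + 32/30 + ... + 32/2 + 32/1 = 32·H_{32}.
H_{32} = 4.05850, so E[T] = 129.87185.

129.8718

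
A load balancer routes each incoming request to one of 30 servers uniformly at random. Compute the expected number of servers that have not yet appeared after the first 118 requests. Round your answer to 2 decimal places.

For each server, P(unseen after 118) = (29/30)^118 = 0.018.
By linearity of expectation, E[unseen] = 30·(29/30)^118 = 0.549.

0.55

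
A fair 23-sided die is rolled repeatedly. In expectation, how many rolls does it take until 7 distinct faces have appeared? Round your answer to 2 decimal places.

Going from k to k+1 distinct takes a geometric number of rolls with mean 23/(23-k).
Sum over k = 0,...,6: E = 23/23 + 23/22 + 23/21 + ... + 23/18 + 23/17 = 8.132.

8.13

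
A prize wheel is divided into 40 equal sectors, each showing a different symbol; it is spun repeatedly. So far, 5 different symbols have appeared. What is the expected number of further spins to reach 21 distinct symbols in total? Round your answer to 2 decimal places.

23.96

The wait to go from k to k+1 distinct symbols is geometric with mean 40/(40-k).
Sum over k = 5,...,20: E = 40/35 + 40/34 + 40/33 + ... + 40/21 + 40/20 = 23.962.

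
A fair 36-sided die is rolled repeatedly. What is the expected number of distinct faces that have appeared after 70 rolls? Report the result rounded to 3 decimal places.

For each face, P(seen in 70 rolls) = 1 - (35/36)^70 = 0.8608.
By linearity of expectation, E[distinct seen] = 36·(1 - (35/36)^70) = 30.9894.

30.989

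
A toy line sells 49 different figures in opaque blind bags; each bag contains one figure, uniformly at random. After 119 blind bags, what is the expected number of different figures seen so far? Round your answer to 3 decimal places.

For each figure, P(seen in 119 blind bags) = 1 - (48/49)^119 = 0.9140.
By linearity of expectation, E[distinct seen] = 49·(1 - (48/49)^119) = 44.7872.

44.787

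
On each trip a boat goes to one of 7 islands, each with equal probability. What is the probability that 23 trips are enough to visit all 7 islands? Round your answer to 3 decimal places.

0.807

By inclusion–exclusion over which islands are missing,
P(all seen) = Σ_{j=0}^{7} (-1)^j C(7,j)((7-j)/7)^23
= 1.0000 - 0.2020 + 0.0091 - 0.0001 + 0.0000 - 0.0000 + 0.0000 - 0.0000
= 0.8071.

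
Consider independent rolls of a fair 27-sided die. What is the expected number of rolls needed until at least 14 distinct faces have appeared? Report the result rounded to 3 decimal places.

Going from k to k+1 distinct takes a geometric number of rolls with mean 27/(27-k).
Sum over k = 0,...,13: E = 27/27 + 27/26 + 27/25 + ... + 27/15 + 27/14 = 19.2057.

19.206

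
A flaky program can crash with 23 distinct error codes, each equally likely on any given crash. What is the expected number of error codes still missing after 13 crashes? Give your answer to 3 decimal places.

12.905

For each error code, P(unseen after 13) = (22/23)^13 = 0.5611.
By linearity of expectation, E[unseen] = 23·(22/23)^13 = 12.9051.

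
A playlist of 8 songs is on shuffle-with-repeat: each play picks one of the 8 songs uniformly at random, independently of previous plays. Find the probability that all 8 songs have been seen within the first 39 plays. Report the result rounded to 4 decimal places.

0.9566

By inclusion–exclusion over which songs are missing,
P(all seen) = Σ_{j=0}^{8} (-1)^j C(8,j)((8-j)/8)^39
= 1.00000 - 0.04379 + 0.00038 - 0.00000 + 0.00000 - 0.00000 + 0.00000 - 0.00000 + 0.00000
= 0.95658.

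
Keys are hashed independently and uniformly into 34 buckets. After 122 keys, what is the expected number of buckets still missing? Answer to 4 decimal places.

For each bucket, P(unseen after 122) = (33/34)^122 = 0.02620.
By linearity of expectation, E[unseen] = 34·(33/34)^122 = 0.89074.

0.8907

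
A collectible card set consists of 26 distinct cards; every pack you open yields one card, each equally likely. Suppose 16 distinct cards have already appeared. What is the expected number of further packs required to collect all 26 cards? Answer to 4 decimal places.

From k distinct to k+1 distinct takes on average 26/(26-k) packs.
Sum over k = 16,...,25: E = 26/10 + 26/9 + 26/8 + ... + 26/2 + 26/1 = 76.15317.

76.1532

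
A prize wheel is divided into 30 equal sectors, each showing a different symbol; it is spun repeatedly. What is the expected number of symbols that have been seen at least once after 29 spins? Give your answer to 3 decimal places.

For each symbol, P(seen in 29 spins) = 1 - (29/30)^29 = 0.6259.
By linearity of expectation, E[distinct seen] = 30·(1 - (29/30)^29) = 18.7760.

18.776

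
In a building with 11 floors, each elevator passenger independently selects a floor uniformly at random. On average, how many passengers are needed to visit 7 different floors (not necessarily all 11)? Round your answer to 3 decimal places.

Going from k to k+1 distinct takes a geometric number of passengers with mean 11/(11-k).
Sum over k = 0,...,6: E = 11/11 + 11/10 + 11/9 + ... + 11/6 + 11/5 = 10.3020.

10.302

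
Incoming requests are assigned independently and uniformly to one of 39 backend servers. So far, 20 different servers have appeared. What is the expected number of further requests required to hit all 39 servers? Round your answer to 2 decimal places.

138.36

With k distinct servers already seen, the next new one takes an expected 39/(39-k) requests.
Sum over k = 20,...,38: E = 39/19 + 39/18 + 39/17 + ... + 39/2 + 39/1 = 138.362.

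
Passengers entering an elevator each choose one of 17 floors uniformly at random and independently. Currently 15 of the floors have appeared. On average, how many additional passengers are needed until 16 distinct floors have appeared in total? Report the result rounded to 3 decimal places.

8.500

The wait to go from k to k+1 distinct floors is geometric with mean 17/(17-k).
Only the k = 15 term is needed: E = 17/2 = 8.5000.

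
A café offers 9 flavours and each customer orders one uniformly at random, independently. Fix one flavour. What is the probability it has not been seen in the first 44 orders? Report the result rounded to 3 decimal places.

0.006

On each order the fixed flavour fails to appear with probability 8/9.
P(still missing after 44) = (8/9)^44 = 0.0056.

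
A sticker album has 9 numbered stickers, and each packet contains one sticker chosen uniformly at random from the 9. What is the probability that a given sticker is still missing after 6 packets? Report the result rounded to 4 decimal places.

Each packet misses the fixed sticker with probability (9-1)/9 = 8/9, independently.
P(still missing after 6) = (8/9)^6 = 0.49327.

0.4933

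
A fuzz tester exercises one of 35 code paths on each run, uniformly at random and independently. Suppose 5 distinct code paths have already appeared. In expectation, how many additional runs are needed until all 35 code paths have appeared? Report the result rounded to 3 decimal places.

The wait to go from k to k+1 distinct code paths is geometric with mean 35/(35-k).
Sum over k = 5,...,34: E = 35/30 + 35/29 + 35/28 + ... + 35/2 + 35/1 = 139.8245.

139.825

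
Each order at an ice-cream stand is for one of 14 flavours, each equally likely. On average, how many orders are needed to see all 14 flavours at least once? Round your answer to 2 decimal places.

45.52

The wait to go from k to k+1 distinct flavours is geometric with mean 14/(14-k).
E[T] = 14/14 + 14/13 + 14/12 + ... + 14/2 + 14/1 = 14·H_{14}.
H_{14} = 3.252, so E[T] = 45.522.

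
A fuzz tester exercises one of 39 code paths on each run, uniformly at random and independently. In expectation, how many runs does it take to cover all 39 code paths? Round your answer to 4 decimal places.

After k distinct code paths have appeared, the next run gives a new one with probability (39-k)/39, so the expected wait for the (k+1)-th is 39/(39-k).
E[T] = 39/39 + 39/38 + 39/37 + ... + 39/2 + 39/1 = 39·H_{39}.
H_{39} = 4.25354, so E[T] = 165.88818.

165.8882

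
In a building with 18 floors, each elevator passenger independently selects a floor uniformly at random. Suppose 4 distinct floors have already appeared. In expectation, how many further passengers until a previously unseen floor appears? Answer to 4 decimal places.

Each passenger yields a new floor with probability (18-4)/18 = 14/18, so the wait is geometric with mean 18/14.
E = 18/14 = 1.28571.

1.2857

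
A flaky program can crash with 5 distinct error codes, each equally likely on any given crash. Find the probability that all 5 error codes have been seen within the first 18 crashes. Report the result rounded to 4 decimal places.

0.9109

Let A_i be the event that error code i is missing after 18 crashes. By inclusion–exclusion on the A_i,
P(all seen) = Σ_{j=0}^{5} (-1)^j C(5,j)((5-j)/5)^18
= 1.00000 - 0.09007 + 0.00102 - 0.00000 + 0.00000 - 0.00000
= 0.91094.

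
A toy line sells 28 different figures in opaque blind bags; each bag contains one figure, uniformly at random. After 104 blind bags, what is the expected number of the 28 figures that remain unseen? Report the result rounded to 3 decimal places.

0.638

For each figure, P(unseen after 104) = (27/28)^104 = 0.0228.
By linearity of expectation, E[unseen] = 28·(27/28)^104 = 0.6376.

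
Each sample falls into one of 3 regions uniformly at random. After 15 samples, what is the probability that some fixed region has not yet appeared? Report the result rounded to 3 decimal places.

Each sample misses the fixed region with probability (3-1)/3 = 2/3, independently.
P(still missing after 15) = (2/3)^15 = 0.0023.

0.002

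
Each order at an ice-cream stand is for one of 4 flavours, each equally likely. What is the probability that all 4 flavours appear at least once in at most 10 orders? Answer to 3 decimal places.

0.781

Let A_i be the event that flavour i is missing after 10 orders. By inclusion–exclusion on the A_i,
P(all seen) = Σ_{j=0}^{4} (-1)^j C(4,j)((4-j)/4)^10
= 1.0000 - 0.2253 + 0.0059 - 0.0000 + 0.0000
= 0.7806.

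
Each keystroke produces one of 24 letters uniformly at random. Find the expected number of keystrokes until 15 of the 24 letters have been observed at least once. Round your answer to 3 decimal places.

22.728

With k distinct letters already seen, the next new one arrives after an expected 24/(24-k) keystrokes.
Sum over k = 0,...,14: E = 24/24 + 24/23 + 24/22 + ... + 24/11 + 24/10 = 22.7278.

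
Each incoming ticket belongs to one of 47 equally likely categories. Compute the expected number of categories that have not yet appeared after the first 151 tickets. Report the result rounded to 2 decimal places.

For each category, P(unseen after 151) = (46/47)^151 = 0.039.
By linearity of expectation, E[unseen] = 47·(46/47)^151 = 1.827.

1.83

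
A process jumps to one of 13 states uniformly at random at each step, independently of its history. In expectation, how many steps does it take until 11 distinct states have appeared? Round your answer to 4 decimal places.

21.8417

Going from k to k+1 distinct takes a geometric number of steps with mean 13/(13-k).
Sum over k = 0,...,10: E = 13/13 + 13/12 + 13/11 + ... + 13/4 + 13/3 = 21.84174.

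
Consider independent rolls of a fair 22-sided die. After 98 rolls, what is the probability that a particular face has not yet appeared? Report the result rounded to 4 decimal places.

Each roll misses the fixed face with probability (22-1)/22 = 21/22, independently.
P(still missing after 98) = (21/22)^98 = 0.01047.

0.0105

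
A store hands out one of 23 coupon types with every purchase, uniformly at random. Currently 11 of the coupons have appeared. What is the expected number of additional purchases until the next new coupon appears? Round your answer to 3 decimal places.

Each purchase yields a new coupon with probability (23-11)/23 = 12/23, so the wait is geometric with mean 23/12.
E = 23/12 = 1.9167.

1.917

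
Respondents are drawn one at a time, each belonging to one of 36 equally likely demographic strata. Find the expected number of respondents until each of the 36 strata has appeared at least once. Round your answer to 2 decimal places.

150.28

Split into phases: going from k distinct to k+1 distinct takes on average 36/(36-k) respondents.
E[T] = 36/36 + 36/35 + 36/34 + ... + 36/2 + 36/1 = 36·H_{36}.
H_{36} = 4.175, so E[T] = 150.284.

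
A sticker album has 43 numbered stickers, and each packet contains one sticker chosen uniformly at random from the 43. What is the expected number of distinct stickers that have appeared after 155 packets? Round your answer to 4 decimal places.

For each sticker, P(seen in 155 packets) = 1 - (42/43)^155 = 0.97394.
By linearity of expectation, E[distinct seen] = 43·(1 - (42/43)^155) = 41.87928.

41.8793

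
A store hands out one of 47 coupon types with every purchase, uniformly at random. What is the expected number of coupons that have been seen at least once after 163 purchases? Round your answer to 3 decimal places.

45.589

For each coupon, P(seen in 163 purchases) = 1 - (46/47)^163 = 0.9700.
By linearity of expectation, E[distinct seen] = 47·(1 - (46/47)^163) = 45.5885.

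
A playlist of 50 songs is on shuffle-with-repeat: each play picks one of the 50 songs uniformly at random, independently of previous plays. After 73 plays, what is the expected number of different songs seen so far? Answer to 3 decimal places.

38.559

For each song, P(seen in 73 plays) = 1 - (49/50)^73 = 0.7712.
By linearity of expectation, E[distinct seen] = 50·(1 - (49/50)^73) = 38.5587.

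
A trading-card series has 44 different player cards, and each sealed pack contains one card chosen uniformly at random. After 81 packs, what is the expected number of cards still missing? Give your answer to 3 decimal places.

For each card, P(unseen after 81) = (43/44)^81 = 0.1553.
By linearity of expectation, E[unseen] = 44·(43/44)^81 = 6.8349.

6.835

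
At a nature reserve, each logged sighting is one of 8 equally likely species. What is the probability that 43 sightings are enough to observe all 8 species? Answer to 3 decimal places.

By inclusion–exclusion over which species are missing,
P(all seen) = Σ_{j=0}^{8} (-1)^j C(8,j)((8-j)/8)^43
= 1.0000 - 0.0257 + 0.0001 - 0.0000 + 0.0000 - 0.0000 + 0.0000 - 0.0000 + 0.0000
= 0.9744.

0.974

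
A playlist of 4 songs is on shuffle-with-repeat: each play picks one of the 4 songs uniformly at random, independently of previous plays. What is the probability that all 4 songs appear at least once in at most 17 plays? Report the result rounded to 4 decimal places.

0.9700

Let A_i be the event that song i is missing after 17 plays. By inclusion–exclusion on the A_i,
P(all seen) = Σ_{j=0}^{4} (-1)^j C(4,j)((4-j)/4)^17
= 1.00000 - 0.03007 + 0.00005 - 0.00000 + 0.00000
= 0.96998.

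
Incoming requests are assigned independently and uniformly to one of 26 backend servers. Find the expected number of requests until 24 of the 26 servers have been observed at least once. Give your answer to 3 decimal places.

61.215

With k distinct servers already seen, the next new one arrives after an expected 26/(26-k) requests.
Sum over k = 0,...,23: E = 26/26 + 26/25 + 26/24 + ... + 26/4 + 26/3 = 61.2149.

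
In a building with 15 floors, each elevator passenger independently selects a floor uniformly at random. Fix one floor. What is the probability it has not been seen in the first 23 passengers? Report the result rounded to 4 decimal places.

0.2046

Each passenger misses the fixed floor with probability (15-1)/15 = 14/15, independently.
P(still missing after 23) = (14/15)^23 = 0.20457.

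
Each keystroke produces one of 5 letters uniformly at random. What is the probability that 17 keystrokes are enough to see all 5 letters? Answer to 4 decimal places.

0.8891

By inclusion–exclusion over which letters are missing,
P(all seen) = Σ_{j=0}^{5} (-1)^j C(5,j)((5-j)/5)^17
= 1.00000 - 0.11259 + 0.00169 - 0.00000 + 0.00000 - 0.00000
= 0.88910.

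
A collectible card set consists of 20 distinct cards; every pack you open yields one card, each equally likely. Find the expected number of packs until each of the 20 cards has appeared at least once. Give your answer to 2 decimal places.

71.95

After k distinct cards have appeared, the next pack gives a new one with probability (20-k)/20, so the expected wait for the (k+1)-th is 20/(20-k).
E[T] = 20/20 + 20/19 + 20/18 + ... + 20/2 + 20/1 = 20·H_{20}.
H_{20} = 3.598, so E[T] = 71.955.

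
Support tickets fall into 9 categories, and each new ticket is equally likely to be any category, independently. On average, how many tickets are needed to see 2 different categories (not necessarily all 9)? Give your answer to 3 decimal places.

2.125

With k distinct categories already seen, the next new one arrives after an expected 9/(9-k) tickets.
Sum over k = 0,...,1: E = 9/9 + 9/8 = 2.1250.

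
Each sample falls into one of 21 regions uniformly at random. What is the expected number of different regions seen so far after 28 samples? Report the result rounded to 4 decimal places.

15.6430

For each region, P(seen in 28 samples) = 1 - (20/21)^28 = 0.74491.
By linearity of expectation, E[distinct seen] = 21·(1 - (20/21)^28) = 15.64303.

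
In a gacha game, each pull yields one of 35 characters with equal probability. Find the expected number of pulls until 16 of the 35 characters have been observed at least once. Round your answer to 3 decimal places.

20.966

Going from k to k+1 distinct takes a geometric number of pulls with mean 35/(35-k).
Sum over k = 0,...,15: E = 35/35 + 35/34 + 35/33 + ... + 35/21 + 35/20 = 20.9665.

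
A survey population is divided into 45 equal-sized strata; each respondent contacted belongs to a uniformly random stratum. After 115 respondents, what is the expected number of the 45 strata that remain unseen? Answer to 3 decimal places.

3.395

For each stratum, P(unseen after 115) = (44/45)^115 = 0.0754.
By linearity of expectation, E[unseen] = 45·(44/45)^115 = 3.3949.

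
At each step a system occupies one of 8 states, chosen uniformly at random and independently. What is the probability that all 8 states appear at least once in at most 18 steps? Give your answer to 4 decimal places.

By inclusion–exclusion over which states are missing,
P(all seen) = Σ_{j=0}^{8} (-1)^j C(8,j)((8-j)/8)^18
= 1.00000 - 0.72316 + 0.15786 - 0.01186 + 0.00027 - 0.00000 + 0.00000 - 0.00000 + 0.00000
= 0.42310.

0.4231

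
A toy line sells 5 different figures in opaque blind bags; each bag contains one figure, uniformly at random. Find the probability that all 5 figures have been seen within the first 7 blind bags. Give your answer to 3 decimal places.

Let A_i be the event that figure i is missing after 7 blind bags. By inclusion–exclusion on the A_i,
P(all seen) = Σ_{j=0}^{5} (-1)^j C(5,j)((5-j)/5)^7
= 1.0000 - 1.0486 + 0.2799 - 0.0164 + 0.0001 - 0.0000
= 0.2150.

0.215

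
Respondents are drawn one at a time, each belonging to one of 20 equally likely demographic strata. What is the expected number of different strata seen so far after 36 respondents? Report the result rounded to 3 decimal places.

For each stratum, P(seen in 36 respondents) = 1 - (19/20)^36 = 0.8422.
By linearity of expectation, E[distinct seen] = 20·(1 - (19/20)^36) = 16.8444.

16.844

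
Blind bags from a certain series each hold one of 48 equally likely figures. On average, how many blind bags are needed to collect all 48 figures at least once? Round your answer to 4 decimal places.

214.0223

The wait to go from k to k+1 distinct figures is geometric with mean 48/(48-k).
E[T] = 48/48 + 48/47 + 48/46 + ... + 48/2 + 48/1 = 48·H_{48}.
H_{48} = 4.45880, so E[T] = 214.02226.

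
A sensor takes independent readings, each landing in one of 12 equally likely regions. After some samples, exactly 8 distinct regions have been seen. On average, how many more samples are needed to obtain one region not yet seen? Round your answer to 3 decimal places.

3.000

The number of samples until the next new region is geometric with success probability 4/12, so its mean is 12/4.
E = 12/4 = 3.0000.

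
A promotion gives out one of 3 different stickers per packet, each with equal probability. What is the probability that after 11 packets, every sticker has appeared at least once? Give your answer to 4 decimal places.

0.9653

Let A_i be the event that sticker i is missing after 11 packets. By inclusion–exclusion on the A_i,
P(all seen) = Σ_{j=0}^{3} (-1)^j C(3,j)((3-j)/3)^11
= 1.00000 - 0.03468 + 0.00002 - 0.00000
= 0.96533.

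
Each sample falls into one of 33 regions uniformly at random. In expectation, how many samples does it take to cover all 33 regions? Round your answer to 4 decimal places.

134.9303

The wait to go from k to k+1 distinct regions is geometric with mean 33/(33-k).
E[T] = 33/33 + 33/32 + 33/31 + ... + 33/2 + 33/1 = 33·H_{33}.
H_{33} = 4.08880, so E[T] = 134.93034.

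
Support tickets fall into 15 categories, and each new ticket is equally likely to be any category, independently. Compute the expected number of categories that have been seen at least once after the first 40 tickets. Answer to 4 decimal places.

14.0504

For each category, P(seen in 40 tickets) = 1 - (14/15)^40 = 0.93669.
By linearity of expectation, E[distinct seen] = 15·(1 - (14/15)^40) = 14.05035.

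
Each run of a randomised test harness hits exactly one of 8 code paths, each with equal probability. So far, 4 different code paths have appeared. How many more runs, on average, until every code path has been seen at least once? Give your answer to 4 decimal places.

16.6667

With k distinct code paths already seen, the next new one takes an expected 8/(8-k) runs.
Sum over k = 4,...,7: E = 8/4 + 8/3 + 8/2 + 8/1 = 16.66667.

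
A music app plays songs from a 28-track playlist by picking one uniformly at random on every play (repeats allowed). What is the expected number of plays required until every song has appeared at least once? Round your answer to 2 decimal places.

109.96

The wait to go from k to k+1 distinct songs is geometric with mean 28/(28-k).
E[T] = 28/28 + 28/27 + 28/26 + ... + 28/2 + 28/1 = 28·H_{28}.
H_{28} = 3.927, so E[T] = 109.961.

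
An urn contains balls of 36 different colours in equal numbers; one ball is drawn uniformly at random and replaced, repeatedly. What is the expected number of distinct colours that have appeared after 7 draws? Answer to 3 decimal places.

6.443

For each colour, P(seen in 7 draws) = 1 - (35/36)^7 = 0.1790.
By linearity of expectation, E[distinct seen] = 36·(1 - (35/36)^7) = 6.4429.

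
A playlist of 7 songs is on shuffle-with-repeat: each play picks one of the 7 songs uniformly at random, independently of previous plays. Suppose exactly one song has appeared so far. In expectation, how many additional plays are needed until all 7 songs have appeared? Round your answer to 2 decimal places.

17.15

From k distinct to k+1 distinct takes on average 7/(7-k) plays.
Sum over k = 1,...,6: E = 7/6 + 7/5 + 7/4 + 7/3 + 7/2 + 7/1 = 17.150.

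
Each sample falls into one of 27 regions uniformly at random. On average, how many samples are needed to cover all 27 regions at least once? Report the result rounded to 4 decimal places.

Split into phases: going from k distinct to k+1 distinct takes on average 27/(27-k) samples.
E[T] = 27/27 + 27/26 + 27/25 + ... + 27/2 + 27/1 = 27·H_{27}.
H_{27} = 3.89146, so E[T] = 105.06933.

105.0693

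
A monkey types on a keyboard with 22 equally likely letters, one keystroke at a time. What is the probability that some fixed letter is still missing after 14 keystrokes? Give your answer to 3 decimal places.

On each keystroke the fixed letter fails to appear with probability 21/22.
P(still missing after 14) = (21/22)^14 = 0.5214.

0.521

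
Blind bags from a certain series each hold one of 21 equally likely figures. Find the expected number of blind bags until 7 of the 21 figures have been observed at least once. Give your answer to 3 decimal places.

Going from k to k+1 distinct takes a geometric number of blind bags with mean 21/(21-k).
Sum over k = 0,...,6: E = 21/21 + 21/20 + 21/19 + ... + 21/16 + 21/15 = 8.2697.

8.270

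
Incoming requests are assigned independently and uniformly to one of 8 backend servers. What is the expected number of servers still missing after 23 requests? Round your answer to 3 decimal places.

0.371

For each server, P(unseen after 23) = (7/8)^23 = 0.0464.
By linearity of expectation, E[unseen] = 8·(7/8)^23 = 0.3709.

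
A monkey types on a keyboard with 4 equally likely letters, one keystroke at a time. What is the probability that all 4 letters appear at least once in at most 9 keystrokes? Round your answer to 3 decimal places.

0.711

By inclusion–exclusion over which letters are missing,
P(all seen) = Σ_{j=0}^{4} (-1)^j C(4,j)((4-j)/4)^9
= 1.0000 - 0.3003 + 0.0117 - 0.0000 + 0.0000
= 0.7114.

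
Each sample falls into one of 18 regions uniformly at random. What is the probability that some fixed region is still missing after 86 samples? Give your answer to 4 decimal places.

0.0073

On each sample the fixed region fails to appear with probability 17/18.
P(still missing after 86) = (17/18)^86 = 0.00733.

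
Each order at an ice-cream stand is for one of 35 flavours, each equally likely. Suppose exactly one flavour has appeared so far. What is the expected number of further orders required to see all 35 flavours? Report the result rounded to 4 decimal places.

From k distinct to k+1 distinct takes on average 35/(35-k) orders.
Sum over k = 1,...,34: E = 35/34 + 35/33 + 35/32 + ... + 35/2 + 35/1 = 144.13735.

144.1373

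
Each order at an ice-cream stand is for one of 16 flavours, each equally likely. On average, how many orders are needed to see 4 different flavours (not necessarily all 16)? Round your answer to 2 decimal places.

Going from k to k+1 distinct takes a geometric number of orders with mean 16/(16-k).
Sum over k = 0,...,3: E = 16/16 + 16/15 + 16/14 + 16/13 = 4.440.

4.44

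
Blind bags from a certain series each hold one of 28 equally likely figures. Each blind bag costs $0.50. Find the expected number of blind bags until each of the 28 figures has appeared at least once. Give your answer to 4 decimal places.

109.9608

The wait to go from k to k+1 distinct figures is geometric with mean 28/(28-k).
E[T] = 28/28 + 28/27 + 28/26 + ... + 28/2 + 28/1 = 28·H_{28}.
H_{28} = 3.92717, so E[T] = 109.96079.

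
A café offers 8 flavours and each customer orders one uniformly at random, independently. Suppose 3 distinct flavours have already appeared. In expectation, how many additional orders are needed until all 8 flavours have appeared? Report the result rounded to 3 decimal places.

With k distinct flavours already seen, the next new one takes an expected 8/(8-k) orders.
Sum over k = 3,...,7: E = 8/5 + 8/4 + 8/3 + 8/2 + 8/1 = 18.2667.

18.267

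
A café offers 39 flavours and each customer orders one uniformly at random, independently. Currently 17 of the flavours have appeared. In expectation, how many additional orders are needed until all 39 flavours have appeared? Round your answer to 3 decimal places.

143.942

The wait to go from k to k+1 distinct flavours is geometric with mean 39/(39-k).
Sum over k = 17,...,38: E = 39/22 + 39/21 + 39/20 + ... + 39/2 + 39/1 = 143.9417.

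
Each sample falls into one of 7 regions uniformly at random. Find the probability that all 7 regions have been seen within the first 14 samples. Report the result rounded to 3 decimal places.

0.367

Let A_i be the event that region i is missing after 14 samples. By inclusion–exclusion on the A_i,
P(all seen) = Σ_{j=0}^{7} (-1)^j C(7,j)((7-j)/7)^14
= 1.0000 - 0.8088 + 0.1890 - 0.0139 + 0.0002 - 0.0000 + 0.0000 - 0.0000
= 0.3666.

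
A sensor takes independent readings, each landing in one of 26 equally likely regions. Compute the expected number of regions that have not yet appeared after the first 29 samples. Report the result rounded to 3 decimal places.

For each region, P(unseen after 29) = (25/26)^29 = 0.3207.
By linearity of expectation, E[unseen] = 26·(25/26)^29 = 8.3369.

8.337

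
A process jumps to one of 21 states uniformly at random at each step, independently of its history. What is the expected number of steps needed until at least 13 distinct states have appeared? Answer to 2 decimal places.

19.48

Going from k to k+1 distinct takes a geometric number of steps with mean 21/(21-k).
Sum over k = 0,...,12: E = 21/21 + 21/20 + 21/19 + ... + 21/10 + 21/9 = 19.478.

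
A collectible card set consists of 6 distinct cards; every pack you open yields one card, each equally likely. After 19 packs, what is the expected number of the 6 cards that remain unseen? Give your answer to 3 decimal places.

0.188

For each card, P(unseen after 19) = (5/6)^19 = 0.0313.
By linearity of expectation, E[unseen] = 6·(5/6)^19 = 0.1878.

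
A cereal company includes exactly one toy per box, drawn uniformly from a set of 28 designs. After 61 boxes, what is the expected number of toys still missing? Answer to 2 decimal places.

3.05

For each toy, P(unseen after 61) = (27/28)^61 = 0.109.
By linearity of expectation, E[unseen] = 28·(27/28)^61 = 3.046.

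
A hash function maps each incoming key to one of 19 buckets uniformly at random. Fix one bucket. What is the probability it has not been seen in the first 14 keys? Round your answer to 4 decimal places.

0.4691

Each key misses the fixed bucket with probability (19-1)/19 = 18/19, independently.
P(still missing after 14) = (18/19)^14 = 0.46910.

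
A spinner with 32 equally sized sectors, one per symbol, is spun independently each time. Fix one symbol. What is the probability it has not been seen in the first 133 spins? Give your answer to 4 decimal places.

0.0147

On each spin the fixed symbol fails to appear with probability 31/32.
P(still missing after 133) = (31/32)^133 = 0.01466.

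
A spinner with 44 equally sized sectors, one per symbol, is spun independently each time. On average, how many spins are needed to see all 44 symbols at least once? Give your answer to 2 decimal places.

Split into phases: going from k distinct to k+1 distinct takes on average 44/(44-k) spins.
E[T] = 44/44 + 44/43 + 44/42 + ... + 44/2 + 44/1 = 44·H_{44}.
H_{44} = 4.373, so E[T] = 192.400.

192.40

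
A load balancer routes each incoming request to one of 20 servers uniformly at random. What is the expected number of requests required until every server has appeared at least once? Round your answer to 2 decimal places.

71.95

The wait to go from k to k+1 distinct servers is geometric with mean 20/(20-k).
E[T] = 20/20 + 20/19 + 20/18 + ... + 20/2 + 20/1 = 20·H_{20}.
H_{20} = 3.598, so E[T] = 71.955.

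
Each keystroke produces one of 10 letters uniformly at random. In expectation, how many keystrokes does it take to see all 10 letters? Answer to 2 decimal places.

After k distinct letters have appeared, the next keystroke gives a new one with probability (10-k)/10, so the expected wait for the (k+1)-th is 10/(10-k).
E[T] = 10/10 + 10/9 + 10/8 + ... + 10/2 + 10/1 = 10·H_{10}.
H_{10} = 2.929, so E[T] = 29.290.

29.29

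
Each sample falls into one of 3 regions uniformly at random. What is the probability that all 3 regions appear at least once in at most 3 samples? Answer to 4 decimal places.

Let A_i be the event that region i is missing after 3 samples. By inclusion–exclusion on the A_i,
P(all seen) = Σ_{j=0}^{3} (-1)^j C(3,j)((3-j)/3)^3
= 1.00000 - 0.88889 + 0.11111 - 0.00000
= 0.22222.

0.2222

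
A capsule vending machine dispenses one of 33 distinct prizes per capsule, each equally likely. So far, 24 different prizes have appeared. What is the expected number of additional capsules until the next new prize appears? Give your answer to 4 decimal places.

Each capsule yields a new prize with probability (33-24)/33 = 9/33, so the wait is geometric with mean 33/9.
E = 33/9 = 3.66667.

3.6667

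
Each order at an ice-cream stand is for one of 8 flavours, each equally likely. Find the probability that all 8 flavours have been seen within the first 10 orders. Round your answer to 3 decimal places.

0.028

Let A_i be the event that flavour i is missing after 10 orders. By inclusion–exclusion on the A_i,
P(all seen) = Σ_{j=0}^{8} (-1)^j C(8,j)((8-j)/8)^10
= 1.0000 - 2.1046 + 1.5768 - 0.5093 + 0.0684 - 0.0031 + 0.0000 - 0.0000 + 0.0000
= 0.0282.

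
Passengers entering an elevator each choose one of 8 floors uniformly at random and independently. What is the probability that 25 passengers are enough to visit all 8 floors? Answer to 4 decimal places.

0.7366

By inclusion–exclusion over which floors are missing,
P(all seen) = Σ_{j=0}^{8} (-1)^j C(8,j)((8-j)/8)^25
= 1.00000 - 0.28398 + 0.02107 - 0.00044 + 0.00000 - 0.00000 + 0.00000 - 0.00000 + 0.00000
= 0.73665.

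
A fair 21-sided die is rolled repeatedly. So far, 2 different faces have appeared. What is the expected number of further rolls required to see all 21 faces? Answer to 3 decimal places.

From k distinct to k+1 distinct takes on average 21/(21-k) rolls.
Sum over k = 2,...,20: E = 21/19 + 21/18 + 21/17 + ... + 21/2 + 21/1 = 74.5025.

74.503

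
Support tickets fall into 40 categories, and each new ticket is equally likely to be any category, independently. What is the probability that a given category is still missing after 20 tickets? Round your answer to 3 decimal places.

On each ticket the fixed category fails to appear with probability 39/40.
P(still missing after 20) = (39/40)^20 = 0.6027.

0.603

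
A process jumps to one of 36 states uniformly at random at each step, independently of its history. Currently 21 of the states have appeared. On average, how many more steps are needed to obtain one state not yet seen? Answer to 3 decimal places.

2.400

Each step yields a new state with probability (36-21)/36 = 15/36, so the wait is geometric with mean 36/15.
E = 36/15 = 2.4000.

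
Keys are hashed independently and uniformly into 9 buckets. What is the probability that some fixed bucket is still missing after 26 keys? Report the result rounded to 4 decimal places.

0.0468

Each key misses the fixed bucket with probability (9-1)/9 = 8/9, independently.
P(still missing after 26) = (8/9)^26 = 0.04678.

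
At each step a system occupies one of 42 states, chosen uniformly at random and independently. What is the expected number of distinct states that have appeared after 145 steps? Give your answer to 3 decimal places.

40.724

For each state, P(seen in 145 steps) = 1 - (41/42)^145 = 0.9696.
By linearity of expectation, E[distinct seen] = 42·(1 - (41/42)^145) = 40.7243.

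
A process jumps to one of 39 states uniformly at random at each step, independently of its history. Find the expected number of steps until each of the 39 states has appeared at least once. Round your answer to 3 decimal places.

165.888

Split into phases: going from k distinct to k+1 distinct takes on average 39/(39-k) steps.
E[T] = 39/39 + 39/38 + 39/37 + ... + 39/2 + 39/1 = 39·H_{39}.
H_{39} = 4.2535, so E[T] = 165.8882.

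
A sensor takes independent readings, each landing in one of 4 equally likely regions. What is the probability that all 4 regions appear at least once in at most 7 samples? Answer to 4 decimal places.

Let A_i be the event that region i is missing after 7 samples. By inclusion–exclusion on the A_i,
P(all seen) = Σ_{j=0}^{4} (-1)^j C(4,j)((4-j)/4)^7
= 1.00000 - 0.53394 + 0.04688 - 0.00024 + 0.00000
= 0.51270.

0.5127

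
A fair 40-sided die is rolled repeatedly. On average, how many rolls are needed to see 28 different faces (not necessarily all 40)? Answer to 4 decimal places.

47.0133

Going from k to k+1 distinct takes a geometric number of rolls with mean 40/(40-k).
Sum over k = 0,...,27: E = 40/40 + 40/39 + 40/38 + ... + 40/14 + 40/13 = 47.01329.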